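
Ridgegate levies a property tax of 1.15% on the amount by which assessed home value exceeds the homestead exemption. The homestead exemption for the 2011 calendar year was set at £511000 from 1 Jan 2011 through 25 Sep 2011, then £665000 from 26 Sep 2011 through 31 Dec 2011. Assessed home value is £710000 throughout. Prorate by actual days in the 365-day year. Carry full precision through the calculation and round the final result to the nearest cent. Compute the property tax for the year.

1 Jan – 25 Sep 2011: 268 days, exemption £511000 → (£710000 − £511000) × 1.15% × 268/365 = £1680.3233
26 Sep – 31 Dec 2011: 97 days, exemption £665000 → (£710000 − £665000) × 1.15% × 97/365 = £137.5274
Total = £1817.8507

£1817.85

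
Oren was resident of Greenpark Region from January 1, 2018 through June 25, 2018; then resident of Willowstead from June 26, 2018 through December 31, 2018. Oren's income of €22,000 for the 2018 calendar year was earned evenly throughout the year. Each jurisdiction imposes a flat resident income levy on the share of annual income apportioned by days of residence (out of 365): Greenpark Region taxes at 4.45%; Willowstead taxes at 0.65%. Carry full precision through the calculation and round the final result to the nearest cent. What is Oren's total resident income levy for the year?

Greenpark Region, January 1 – June 25, 2018: 176 days → €22,000 × 4.45% × 176/365 = €472.0658
Willowstead, June 26 – December 31, 2018: 189 days → €22,000 × 0.65% × 189/365 = €74.0466
Total = €546.1123

€546.11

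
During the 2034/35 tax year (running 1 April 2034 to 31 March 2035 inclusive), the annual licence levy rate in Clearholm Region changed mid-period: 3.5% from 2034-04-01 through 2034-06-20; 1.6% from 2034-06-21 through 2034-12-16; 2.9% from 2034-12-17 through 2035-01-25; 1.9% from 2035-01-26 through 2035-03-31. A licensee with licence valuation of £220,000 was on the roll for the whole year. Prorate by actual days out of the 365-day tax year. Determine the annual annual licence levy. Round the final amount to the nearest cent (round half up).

£4,878.58

2034-04-01 to 2034-06-20: 81 days at 3.5% → £220,000 × 3.5% × 81/365 = £1,708.7671
2034-06-21 to 2034-12-16: 179 days at 1.6% → £220,000 × 1.6% × 179/365 = £1,726.2466
2034-12-17 to 2035-01-25: 40 days at 2.9% → £220,000 × 2.9% × 40/365 = £699.1781
2035-01-26 to 2035-03-31: 65 days at 1.9% → £220,000 × 1.9% × 65/365 = £744.3836
Total = £4,878.5753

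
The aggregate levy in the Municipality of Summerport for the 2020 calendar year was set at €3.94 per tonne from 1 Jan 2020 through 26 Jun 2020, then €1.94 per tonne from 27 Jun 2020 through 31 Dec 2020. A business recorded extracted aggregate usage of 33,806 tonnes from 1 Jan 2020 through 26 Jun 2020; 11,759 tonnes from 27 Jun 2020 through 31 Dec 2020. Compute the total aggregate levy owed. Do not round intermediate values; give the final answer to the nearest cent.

1 Jan – 26 Jun 2020: 33,806 tonnes at €3.94/tonne → €133,195.64
27 Jun – 31 Dec 2020: 11,759 tonnes at €1.94/tonne → €22,812.46

€156,008.10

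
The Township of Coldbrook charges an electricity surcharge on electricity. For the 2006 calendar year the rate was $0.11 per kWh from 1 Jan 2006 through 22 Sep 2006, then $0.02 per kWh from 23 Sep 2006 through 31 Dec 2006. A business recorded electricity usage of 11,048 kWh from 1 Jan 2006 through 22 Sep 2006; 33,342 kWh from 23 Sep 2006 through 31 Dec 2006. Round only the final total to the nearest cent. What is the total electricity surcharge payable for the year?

$1882.12

1 Jan – 22 Sep 2006: 11,048 kWh at $0.11/kWh → $1215.28
23 Sep – 31 Dec 2006: 33,342 kWh at $0.02/kWh → $666.84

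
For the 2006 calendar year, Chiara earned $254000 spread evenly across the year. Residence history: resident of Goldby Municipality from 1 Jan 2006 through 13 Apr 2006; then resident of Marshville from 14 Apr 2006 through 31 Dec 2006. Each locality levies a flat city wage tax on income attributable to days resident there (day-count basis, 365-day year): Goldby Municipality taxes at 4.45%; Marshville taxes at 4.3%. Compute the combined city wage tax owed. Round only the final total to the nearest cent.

$11029.52

Goldby Municipality, 1 Jan – 13 Apr 2006: 103 days → $254000 × 4.45% × 103/365 = $3189.6137
Marshville, 14 Apr – 31 Dec 2006: 262 days → $254000 × 4.3% × 262/365 = $7839.9014
Total = $11029.5151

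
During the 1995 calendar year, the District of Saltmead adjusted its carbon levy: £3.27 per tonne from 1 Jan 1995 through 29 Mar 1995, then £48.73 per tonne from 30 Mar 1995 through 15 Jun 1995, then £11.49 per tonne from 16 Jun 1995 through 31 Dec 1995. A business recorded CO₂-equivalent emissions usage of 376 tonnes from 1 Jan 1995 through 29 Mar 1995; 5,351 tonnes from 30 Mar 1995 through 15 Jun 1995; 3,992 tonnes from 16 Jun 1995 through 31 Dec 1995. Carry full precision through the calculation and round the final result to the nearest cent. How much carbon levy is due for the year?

£307851.83

1 Jan – 29 Mar 1995: 376 tonnes at £3.27/tonne → £1229.52
30 Mar – 15 Jun 1995: 5,351 tonnes at £48.73/tonne → £260754.23
16 Jun – 31 Dec 1995: 3,992 tonnes at £11.49/tonne → £45868.08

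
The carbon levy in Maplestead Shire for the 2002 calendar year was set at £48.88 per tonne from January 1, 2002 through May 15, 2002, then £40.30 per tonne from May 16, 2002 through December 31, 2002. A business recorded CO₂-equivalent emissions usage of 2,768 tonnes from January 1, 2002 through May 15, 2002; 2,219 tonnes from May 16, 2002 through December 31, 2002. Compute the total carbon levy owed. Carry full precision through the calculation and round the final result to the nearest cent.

January 1 – May 15, 2002: 2,768 tonnes at £48.88/tonne → £135299.84
May 16 – December 31, 2002: 2,219 tonnes at £40.30/tonne → £89425.70

£224725.54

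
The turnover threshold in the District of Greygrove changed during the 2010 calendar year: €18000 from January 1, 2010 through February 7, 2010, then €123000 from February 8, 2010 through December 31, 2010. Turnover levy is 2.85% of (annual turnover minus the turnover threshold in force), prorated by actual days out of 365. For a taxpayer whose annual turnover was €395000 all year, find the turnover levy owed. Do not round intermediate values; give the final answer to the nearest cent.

January 1 – February 7, 2010: 38 days, exemption €18000 → (€395000 − €18000) × 2.85% × 38/365 = €1118.6055
February 8 – December 31, 2010: 327 days, exemption €123000 → (€395000 − €123000) × 2.85% × 327/365 = €6944.9425
Total = €8063.5479

€8063.55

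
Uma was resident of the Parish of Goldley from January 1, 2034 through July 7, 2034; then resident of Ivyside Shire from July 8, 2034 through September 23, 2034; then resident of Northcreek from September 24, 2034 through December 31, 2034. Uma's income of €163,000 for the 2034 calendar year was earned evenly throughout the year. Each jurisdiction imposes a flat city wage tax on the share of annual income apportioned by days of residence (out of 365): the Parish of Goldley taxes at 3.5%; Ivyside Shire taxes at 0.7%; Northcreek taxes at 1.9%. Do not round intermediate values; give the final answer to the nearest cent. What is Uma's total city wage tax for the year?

The Parish of Goldley, January 1 – July 7, 2034: 188 days → €163,000 × 3.5% × 188/365 = €2,938.4658
Ivyside Shire, July 8 – September 23, 2034: 78 days → €163,000 × 0.7% × 78/365 = €243.8301
Northcreek, September 24 – December 31, 2034: 99 days → €163,000 × 1.9% × 99/365 = €840.0082
Total = €4,022.3041

€4,022.30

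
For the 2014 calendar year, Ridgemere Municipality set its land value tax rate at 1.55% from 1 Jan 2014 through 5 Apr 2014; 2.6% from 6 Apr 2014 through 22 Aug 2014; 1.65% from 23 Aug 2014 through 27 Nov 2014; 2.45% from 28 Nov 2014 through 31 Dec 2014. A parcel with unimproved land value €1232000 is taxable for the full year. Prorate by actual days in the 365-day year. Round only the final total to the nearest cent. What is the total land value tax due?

€25382.58

1 Jan – 5 Apr 2014: 95 days at 1.55% → €1232000 × 1.55% × 95/365 = €4970.1918
6 Apr – 22 Aug 2014: 139 days at 2.6% → €1232000 × 2.6% × 139/365 = €12198.4877
23 Aug – 27 Nov 2014: 97 days at 1.65% → €1232000 × 1.65% × 97/365 = €5402.2356
28 Nov – 31 Dec 2014: 34 days at 2.45% → €1232000 × 2.45% × 34/365 = €2811.6603
Total = €25382.5753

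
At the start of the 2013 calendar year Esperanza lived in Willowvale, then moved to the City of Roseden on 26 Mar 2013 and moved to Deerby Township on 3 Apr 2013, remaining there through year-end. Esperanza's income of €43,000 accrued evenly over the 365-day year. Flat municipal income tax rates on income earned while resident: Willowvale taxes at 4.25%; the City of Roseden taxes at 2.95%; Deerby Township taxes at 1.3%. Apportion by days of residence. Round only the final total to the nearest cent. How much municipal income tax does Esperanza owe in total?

Willowvale, 1 Jan – 25 Mar 2013: 84 days → €43,000 × 4.25% × 84/365 = €420.5753
The City of Roseden, 26 Mar – 2 Apr 2013: 8 days → €43,000 × 2.95% × 8/365 = €27.8027
Deerby Township, 3 Apr – 31 Dec 2013: 273 days → €43,000 × 1.3% × 273/365 = €418.1014
Total = €866.4795

€866.48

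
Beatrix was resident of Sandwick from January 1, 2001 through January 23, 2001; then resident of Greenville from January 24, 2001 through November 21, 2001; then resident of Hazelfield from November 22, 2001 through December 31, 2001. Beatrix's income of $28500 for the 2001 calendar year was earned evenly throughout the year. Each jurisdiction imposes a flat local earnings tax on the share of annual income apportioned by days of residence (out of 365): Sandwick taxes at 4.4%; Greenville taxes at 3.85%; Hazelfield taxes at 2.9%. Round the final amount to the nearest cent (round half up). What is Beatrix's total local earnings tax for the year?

$1077.46

Sandwick, January 1 – January 23, 2001: 23 days → $28500 × 4.4% × 23/365 = $79.0192
Greenville, January 24 – November 21, 2001: 302 days → $28500 × 3.85% × 302/365 = $907.8616
Hazelfield, November 22 – December 31, 2001: 40 days → $28500 × 2.9% × 40/365 = $90.5753
Total = $1077.4562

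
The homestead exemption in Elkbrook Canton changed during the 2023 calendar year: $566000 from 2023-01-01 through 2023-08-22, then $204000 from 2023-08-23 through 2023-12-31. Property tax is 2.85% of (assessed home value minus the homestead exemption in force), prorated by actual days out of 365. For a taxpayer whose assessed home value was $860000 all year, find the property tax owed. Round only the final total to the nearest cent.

2023-01-01 to 2023-08-22: 234 days, exemption $566000 → ($860000 − $566000) × 2.85% × 234/365 = $5371.7425
2023-08-23 to 2023-12-31: 131 days, exemption $204000 → ($860000 − $204000) × 2.85% × 131/365 = $6710.0712
Total = $12081.8137

$12081.81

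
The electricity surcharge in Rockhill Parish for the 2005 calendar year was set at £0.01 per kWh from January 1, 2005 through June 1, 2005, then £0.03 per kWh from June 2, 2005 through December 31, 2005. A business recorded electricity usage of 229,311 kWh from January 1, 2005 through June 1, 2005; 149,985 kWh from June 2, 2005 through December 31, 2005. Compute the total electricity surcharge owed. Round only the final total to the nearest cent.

£6,792.66

January 1 – June 1, 2005: 229,311 kWh at £0.01/kWh → £2,293.11
June 2 – December 31, 2005: 149,985 kWh at £0.03/kWh → £4,499.55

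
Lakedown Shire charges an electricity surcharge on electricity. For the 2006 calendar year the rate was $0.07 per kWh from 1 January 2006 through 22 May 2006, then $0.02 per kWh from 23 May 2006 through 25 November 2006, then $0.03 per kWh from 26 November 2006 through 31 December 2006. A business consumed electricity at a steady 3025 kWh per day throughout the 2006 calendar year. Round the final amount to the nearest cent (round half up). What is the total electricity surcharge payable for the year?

1 January – 22 May 2006: 142 days × 3025 kWh/day = 429,550 kWh at $0.07/kWh → $30,068.50
23 May – 25 November 2006: 187 days × 3025 kWh/day = 565,675 kWh at $0.02/kWh → $11,313.50
26 November – 31 December 2006: 36 days × 3025 kWh/day = 108,900 kWh at $0.03/kWh → $3,267.00

$44,649.00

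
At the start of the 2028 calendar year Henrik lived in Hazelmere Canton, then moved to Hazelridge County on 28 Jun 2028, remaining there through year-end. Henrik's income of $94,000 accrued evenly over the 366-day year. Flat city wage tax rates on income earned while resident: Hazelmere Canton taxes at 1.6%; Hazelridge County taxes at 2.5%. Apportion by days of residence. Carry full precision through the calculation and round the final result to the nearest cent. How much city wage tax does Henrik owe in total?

Hazelmere Canton, 1 Jan – 27 Jun 2028: 179 days → $94,000 × 1.6% × 179/366 = $735.5628
Hazelridge County, 28 Jun – 31 Dec 2028: 187 days → $94,000 × 2.5% × 187/366 = $1,200.6831
Total = $1,936.2459

$1,936.25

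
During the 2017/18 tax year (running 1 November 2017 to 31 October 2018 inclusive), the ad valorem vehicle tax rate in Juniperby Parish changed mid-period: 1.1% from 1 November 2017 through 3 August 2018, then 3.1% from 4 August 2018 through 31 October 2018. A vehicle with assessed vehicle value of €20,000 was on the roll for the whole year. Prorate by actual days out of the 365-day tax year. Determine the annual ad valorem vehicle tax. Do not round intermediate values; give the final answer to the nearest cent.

€317.53

1 November 2017 – 3 August 2018: 276 days at 1.1% → €20,000 × 1.1% × 276/365 = €166.3562
4 August – 31 October 2018: 89 days at 3.1% → €20,000 × 3.1% × 89/365 = €151.1781
Total = €317.5342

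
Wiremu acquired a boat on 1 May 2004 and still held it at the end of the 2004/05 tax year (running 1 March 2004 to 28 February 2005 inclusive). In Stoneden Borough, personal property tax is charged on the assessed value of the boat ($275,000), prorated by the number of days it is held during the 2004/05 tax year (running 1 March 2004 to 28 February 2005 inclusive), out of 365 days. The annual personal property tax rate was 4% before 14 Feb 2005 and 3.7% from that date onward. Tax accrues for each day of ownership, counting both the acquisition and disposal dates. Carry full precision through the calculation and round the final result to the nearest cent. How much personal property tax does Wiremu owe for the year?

$9,127.74

1 May 2004 – 13 Feb 2005: 289 days at 4% → $275,000 × 4% × 289/365 = $8,709.5890
14 Feb – 28 Feb 2005: 15 days at 3.7% → $275,000 × 3.7% × 15/365 = $418.1507
Total = $9,127.7397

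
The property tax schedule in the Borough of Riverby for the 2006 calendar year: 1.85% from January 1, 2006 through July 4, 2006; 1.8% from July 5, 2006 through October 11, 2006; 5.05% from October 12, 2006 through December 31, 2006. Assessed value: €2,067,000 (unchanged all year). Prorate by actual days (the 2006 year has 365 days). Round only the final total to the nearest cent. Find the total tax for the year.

€52,637.71

January 1 – July 4, 2006: 185 days at 1.85% → €2,067,000 × 1.85% × 185/365 = €19,381.6644
July 5 – October 11, 2006: 99 days at 1.8% → €2,067,000 × 1.8% × 99/365 = €10,091.4904
October 12 – December 31, 2006: 81 days at 5.05% → €2,067,000 × 5.05% × 81/365 = €23,164.5575
Total = €52,637.7123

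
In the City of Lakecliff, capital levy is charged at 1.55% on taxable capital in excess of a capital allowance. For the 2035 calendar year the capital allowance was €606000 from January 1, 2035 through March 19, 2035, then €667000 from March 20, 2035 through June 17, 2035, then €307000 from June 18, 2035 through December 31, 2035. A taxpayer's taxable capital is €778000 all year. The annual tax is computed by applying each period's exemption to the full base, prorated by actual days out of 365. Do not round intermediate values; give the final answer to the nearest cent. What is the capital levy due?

€4934.22

January 1 – March 19, 2035: 78 days, exemption €606000 → (€778000 − €606000) × 1.55% × 78/365 = €569.7205
March 20 – June 17, 2035: 90 days, exemption €667000 → (€778000 − €667000) × 1.55% × 90/365 = €424.2329
June 18 – December 31, 2035: 197 days, exemption €307000 → (€778000 − €307000) × 1.55% × 197/365 = €3940.2699
Total = €4934.2233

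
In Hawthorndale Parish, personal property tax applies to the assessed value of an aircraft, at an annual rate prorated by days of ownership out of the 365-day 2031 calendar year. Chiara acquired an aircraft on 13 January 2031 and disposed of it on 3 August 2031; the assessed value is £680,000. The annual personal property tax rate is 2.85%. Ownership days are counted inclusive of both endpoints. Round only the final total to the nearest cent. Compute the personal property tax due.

Days held (13 January – 3 August 2031): 203 out of 365
Tax = £680,000 × 2.85% × 203/365 = £10,778.4658

£10,778.47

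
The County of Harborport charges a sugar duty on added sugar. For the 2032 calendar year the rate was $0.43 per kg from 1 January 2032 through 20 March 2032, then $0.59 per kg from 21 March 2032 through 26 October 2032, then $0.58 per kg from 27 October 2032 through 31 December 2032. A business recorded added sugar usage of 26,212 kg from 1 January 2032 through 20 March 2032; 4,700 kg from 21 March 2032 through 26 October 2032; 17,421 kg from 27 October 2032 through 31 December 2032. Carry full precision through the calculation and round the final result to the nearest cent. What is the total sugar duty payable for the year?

$24148.34

1 January – 20 March 2032: 26,212 kg at $0.43/kg → $11271.16
21 March – 26 October 2032: 4,700 kg at $0.59/kg → $2773.00
27 October – 31 December 2032: 17,421 kg at $0.58/kg → $10104.18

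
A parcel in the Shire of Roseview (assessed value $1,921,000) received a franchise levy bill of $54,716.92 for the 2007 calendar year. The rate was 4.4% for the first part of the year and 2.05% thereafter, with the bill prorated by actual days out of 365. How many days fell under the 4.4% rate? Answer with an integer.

Let d = days at the first rate; then 365 − d days at the second rate.
$1,921,000 × [4.4%·d + 2.05%·(365−d)] / 365 = $54,716.92
Solving gives d = 124, so the new rate took effect on 5 May 2007.

124 days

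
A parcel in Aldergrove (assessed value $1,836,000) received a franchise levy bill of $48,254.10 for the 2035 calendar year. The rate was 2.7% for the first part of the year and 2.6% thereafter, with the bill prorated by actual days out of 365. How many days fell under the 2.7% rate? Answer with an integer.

Let d = days at the first rate; then 365 − d days at the second rate.
$1,836,000 × [2.7%·d + 2.6%·(365−d)] / 365 = $48,254.10
Solving gives d = 103, so the new rate took effect on 14 April 2035.

103 days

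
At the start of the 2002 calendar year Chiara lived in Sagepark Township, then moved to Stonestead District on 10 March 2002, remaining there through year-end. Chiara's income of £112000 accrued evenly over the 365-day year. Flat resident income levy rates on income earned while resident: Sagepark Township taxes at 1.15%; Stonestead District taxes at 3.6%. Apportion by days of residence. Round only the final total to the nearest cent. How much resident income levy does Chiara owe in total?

£3520.79

Sagepark Township, 1 January – 9 March 2002: 68 days → £112000 × 1.15% × 68/365 = £239.9562
Stonestead District, 10 March – 31 December 2002: 297 days → £112000 × 3.6% × 297/365 = £3280.8329
Total = £3520.7890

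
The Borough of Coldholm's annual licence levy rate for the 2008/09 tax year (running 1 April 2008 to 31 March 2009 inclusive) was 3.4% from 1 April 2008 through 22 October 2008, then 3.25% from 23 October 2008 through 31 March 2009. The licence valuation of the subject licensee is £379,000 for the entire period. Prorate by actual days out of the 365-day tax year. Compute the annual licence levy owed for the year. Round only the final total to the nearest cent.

1 April – 22 October 2008: 205 days at 3.4% → £379,000 × 3.4% × 205/365 = £7,237.3425
23 October 2008 – 31 March 2009: 160 days at 3.25% → £379,000 × 3.25% × 160/365 = £5,399.4521
Total = £12,636.7945

£12,636.79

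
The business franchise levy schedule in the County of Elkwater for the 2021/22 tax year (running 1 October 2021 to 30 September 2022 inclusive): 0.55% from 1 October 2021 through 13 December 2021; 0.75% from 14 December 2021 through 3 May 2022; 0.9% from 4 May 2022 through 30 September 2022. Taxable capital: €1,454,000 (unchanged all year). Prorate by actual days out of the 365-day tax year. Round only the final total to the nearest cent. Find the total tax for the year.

1 October – 13 December 2021: 74 days at 0.55% → €1,454,000 × 0.55% × 74/365 = €1,621.3096
14 December 2021 – 3 May 2022: 141 days at 0.75% → €1,454,000 × 0.75% × 141/365 = €4,212.6164
4 May – 30 September 2022: 150 days at 0.9% → €1,454,000 × 0.9% × 150/365 = €5,377.8082
Total = €11,211.7342

€11,211.73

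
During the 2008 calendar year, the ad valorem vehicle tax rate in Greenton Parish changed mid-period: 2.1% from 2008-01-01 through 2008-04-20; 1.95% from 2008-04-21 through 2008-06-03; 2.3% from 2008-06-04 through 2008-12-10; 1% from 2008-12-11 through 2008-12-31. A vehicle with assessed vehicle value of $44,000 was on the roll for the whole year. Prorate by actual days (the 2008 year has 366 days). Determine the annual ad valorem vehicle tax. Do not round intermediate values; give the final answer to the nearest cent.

$933.98

2008-01-01 to 2008-04-20: 111 days at 2.1% → $44,000 × 2.1% × 111/366 = $280.2295
2008-04-21 to 2008-06-03: 44 days at 1.95% → $44,000 × 1.95% × 44/366 = $103.1475
2008-06-04 to 2008-12-10: 190 days at 2.3% → $44,000 × 2.3% × 190/366 = $525.3552
2008-12-11 to 2008-12-31: 21 days at 1% → $44,000 × 1% × 21/366 = $25.2459
Total = $933.9781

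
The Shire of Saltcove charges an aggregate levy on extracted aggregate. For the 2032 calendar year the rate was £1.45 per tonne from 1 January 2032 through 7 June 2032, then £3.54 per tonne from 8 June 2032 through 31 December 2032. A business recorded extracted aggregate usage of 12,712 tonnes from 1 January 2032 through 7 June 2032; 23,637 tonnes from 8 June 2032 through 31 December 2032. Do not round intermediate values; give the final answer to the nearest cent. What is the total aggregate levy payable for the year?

£102,107.38

1 January – 7 June 2032: 12,712 tonnes at £1.45/tonne → £18,432.40
8 June – 31 December 2032: 23,637 tonnes at £3.54/tonne → £83,674.98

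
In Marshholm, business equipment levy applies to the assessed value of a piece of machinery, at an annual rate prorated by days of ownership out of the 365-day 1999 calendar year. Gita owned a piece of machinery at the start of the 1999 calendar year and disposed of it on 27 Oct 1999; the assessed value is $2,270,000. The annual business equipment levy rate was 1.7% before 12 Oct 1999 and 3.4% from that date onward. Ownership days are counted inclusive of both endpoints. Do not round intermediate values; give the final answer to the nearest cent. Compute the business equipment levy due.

1 Jan – 11 Oct 1999: 284 days at 1.7% → $2,270,000 × 1.7% × 284/365 = $30,026.1918
12 Oct – 27 Oct 1999: 16 days at 3.4% → $2,270,000 × 3.4% × 16/365 = $3,383.2329
Total = $33,409.4247

$33,409.42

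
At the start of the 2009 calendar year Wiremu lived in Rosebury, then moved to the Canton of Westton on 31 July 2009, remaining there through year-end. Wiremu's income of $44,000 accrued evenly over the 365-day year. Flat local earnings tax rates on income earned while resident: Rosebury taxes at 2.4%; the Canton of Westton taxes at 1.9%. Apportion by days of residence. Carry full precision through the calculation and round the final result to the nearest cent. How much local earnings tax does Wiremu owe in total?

$963.18

Rosebury, 1 January – 30 July 2009: 211 days → $44,000 × 2.4% × 211/365 = $610.4548
The Canton of Westton, 31 July – 31 December 2009: 154 days → $44,000 × 1.9% × 154/365 = $352.7233
Total = $963.1781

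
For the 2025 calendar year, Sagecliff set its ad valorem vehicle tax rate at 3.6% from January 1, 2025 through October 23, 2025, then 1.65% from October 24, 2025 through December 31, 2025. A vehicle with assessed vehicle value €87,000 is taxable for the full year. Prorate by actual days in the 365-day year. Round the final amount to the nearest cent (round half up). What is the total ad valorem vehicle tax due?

€2,811.29

January 1 – October 23, 2025: 296 days at 3.6% → €87,000 × 3.6% × 296/365 = €2,539.9233
October 24 – December 31, 2025: 69 days at 1.65% → €87,000 × 1.65% × 69/365 = €271.3685
Total = €2,811.2918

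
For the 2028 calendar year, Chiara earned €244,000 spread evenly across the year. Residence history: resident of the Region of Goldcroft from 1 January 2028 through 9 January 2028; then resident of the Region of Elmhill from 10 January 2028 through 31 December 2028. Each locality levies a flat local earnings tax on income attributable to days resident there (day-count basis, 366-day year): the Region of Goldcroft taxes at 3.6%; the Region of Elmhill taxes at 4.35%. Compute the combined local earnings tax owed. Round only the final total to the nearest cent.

The Region of Goldcroft, 1 January – 9 January 2028: 9 days → €244,000 × 3.6% × 9/366 = €216.0000
The Region of Elmhill, 10 January – 31 December 2028: 357 days → €244,000 × 4.35% × 357/366 = €10,353.0000
Total = €10,569.0000

€10,569.00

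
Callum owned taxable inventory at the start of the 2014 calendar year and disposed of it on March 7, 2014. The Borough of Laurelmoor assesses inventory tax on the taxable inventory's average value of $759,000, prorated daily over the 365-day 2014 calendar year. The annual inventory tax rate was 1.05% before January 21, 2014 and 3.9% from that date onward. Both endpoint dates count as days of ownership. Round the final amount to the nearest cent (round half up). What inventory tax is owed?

January 1 – January 20, 2014: 20 days at 1.05% → $759,000 × 1.05% × 20/365 = $436.6849
January 21 – March 7, 2014: 46 days at 3.9% → $759,000 × 3.9% × 46/365 = $3,730.5370
Total = $4,167.2219

$4,167.22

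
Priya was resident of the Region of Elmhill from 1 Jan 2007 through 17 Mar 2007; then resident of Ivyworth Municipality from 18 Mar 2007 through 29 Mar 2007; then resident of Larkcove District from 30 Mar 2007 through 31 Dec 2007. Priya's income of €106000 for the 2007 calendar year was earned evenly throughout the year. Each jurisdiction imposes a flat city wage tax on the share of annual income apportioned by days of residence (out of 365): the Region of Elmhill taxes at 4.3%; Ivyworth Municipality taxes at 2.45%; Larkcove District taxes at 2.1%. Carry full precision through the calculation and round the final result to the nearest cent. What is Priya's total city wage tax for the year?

€2723.76

The Region of Elmhill, 1 Jan – 17 Mar 2007: 76 days → €106000 × 4.3% × 76/365 = €949.0630
Ivyworth Municipality, 18 Mar – 29 Mar 2007: 12 days → €106000 × 2.45% × 12/365 = €85.3808
Larkcove District, 30 Mar – 31 Dec 2007: 277 days → €106000 × 2.1% × 277/365 = €1689.3205
Total = €2723.7644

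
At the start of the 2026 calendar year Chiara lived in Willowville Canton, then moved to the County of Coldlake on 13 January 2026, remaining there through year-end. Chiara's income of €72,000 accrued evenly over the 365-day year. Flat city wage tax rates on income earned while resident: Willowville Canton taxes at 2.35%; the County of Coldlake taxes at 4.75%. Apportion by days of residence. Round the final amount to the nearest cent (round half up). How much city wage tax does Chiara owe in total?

€3,363.19

Willowville Canton, 1 January – 12 January 2026: 12 days → €72,000 × 2.35% × 12/365 = €55.6274
The County of Coldlake, 13 January – 31 December 2026: 353 days → €72,000 × 4.75% × 353/365 = €3,307.5616
Total = €3,363.1890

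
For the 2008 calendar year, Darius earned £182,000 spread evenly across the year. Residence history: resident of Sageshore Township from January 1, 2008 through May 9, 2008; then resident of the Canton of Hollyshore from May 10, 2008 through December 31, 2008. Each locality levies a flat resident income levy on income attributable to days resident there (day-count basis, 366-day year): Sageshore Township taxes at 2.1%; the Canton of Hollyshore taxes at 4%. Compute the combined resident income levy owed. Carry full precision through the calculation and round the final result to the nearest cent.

£6,051.75

Sageshore Township, January 1 – May 9, 2008: 130 days → £182,000 × 2.1% × 130/366 = £1,357.5410
The Canton of Hollyshore, May 10 – December 31, 2008: 236 days → £182,000 × 4% × 236/366 = £4,694.2077
Total = £6,051.7486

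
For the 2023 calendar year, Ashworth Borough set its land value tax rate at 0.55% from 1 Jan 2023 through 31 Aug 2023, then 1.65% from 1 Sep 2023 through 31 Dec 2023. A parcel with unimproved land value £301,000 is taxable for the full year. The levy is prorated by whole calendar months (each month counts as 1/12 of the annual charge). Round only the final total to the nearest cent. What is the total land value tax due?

£2,759.17

1 Jan – 31 Aug 2023: 8 months at 0.55% → £301,000 × 0.55% × 8/12 = £1,103.6667
1 Sep – 31 Dec 2023: 4 months at 1.65% → £301,000 × 1.65% × 4/12 = £1,655.5000
Total = £2,759.1667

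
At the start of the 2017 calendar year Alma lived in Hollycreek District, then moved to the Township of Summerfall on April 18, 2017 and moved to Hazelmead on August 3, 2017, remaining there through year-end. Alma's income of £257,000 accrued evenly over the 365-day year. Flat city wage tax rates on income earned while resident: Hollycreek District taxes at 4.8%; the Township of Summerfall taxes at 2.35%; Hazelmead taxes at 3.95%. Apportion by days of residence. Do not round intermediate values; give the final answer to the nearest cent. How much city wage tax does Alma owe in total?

Hollycreek District, January 1 – April 17, 2017: 107 days → £257,000 × 4.8% × 107/365 = £3,616.3068
The Township of Summerfall, April 18 – August 2, 2017: 107 days → £257,000 × 2.35% × 107/365 = £1,770.4836
Hazelmead, August 3 – December 31, 2017: 151 days → £257,000 × 3.95% × 151/365 = £4,199.6616
Total = £9,586.4521

£9,586.45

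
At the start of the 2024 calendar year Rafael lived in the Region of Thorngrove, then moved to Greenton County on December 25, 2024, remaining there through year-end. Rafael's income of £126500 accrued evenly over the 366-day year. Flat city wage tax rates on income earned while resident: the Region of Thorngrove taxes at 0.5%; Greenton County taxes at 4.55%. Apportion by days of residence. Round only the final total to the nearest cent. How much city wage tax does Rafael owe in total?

£730.49

The Region of Thorngrove, January 1 – December 24, 2024: 359 days → £126500 × 0.5% × 359/366 = £620.4030
Greenton County, December 25 – December 31, 2024: 7 days → £126500 × 4.55% × 7/366 = £110.0827
Total = £730.4857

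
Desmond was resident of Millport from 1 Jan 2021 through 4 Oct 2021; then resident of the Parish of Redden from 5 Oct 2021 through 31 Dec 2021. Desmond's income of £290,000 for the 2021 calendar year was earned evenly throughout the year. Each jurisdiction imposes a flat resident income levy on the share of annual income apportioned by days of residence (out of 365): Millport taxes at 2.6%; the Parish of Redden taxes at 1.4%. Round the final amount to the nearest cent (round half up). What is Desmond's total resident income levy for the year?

£6,700.99

Millport, 1 Jan – 4 Oct 2021: 277 days → £290,000 × 2.6% × 277/365 = £5,722.1370
The Parish of Redden, 5 Oct – 31 Dec 2021: 88 days → £290,000 × 1.4% × 88/365 = £978.8493
Total = £6,700.9863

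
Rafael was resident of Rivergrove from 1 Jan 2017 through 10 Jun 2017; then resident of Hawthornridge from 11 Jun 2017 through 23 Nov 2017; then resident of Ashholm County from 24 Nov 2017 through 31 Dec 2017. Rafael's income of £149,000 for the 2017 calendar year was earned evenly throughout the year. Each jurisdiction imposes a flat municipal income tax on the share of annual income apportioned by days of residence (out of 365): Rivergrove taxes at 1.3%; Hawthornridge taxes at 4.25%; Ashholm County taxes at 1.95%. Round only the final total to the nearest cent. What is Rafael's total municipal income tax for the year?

Rivergrove, 1 Jan – 10 Jun 2017: 161 days → £149,000 × 1.3% × 161/365 = £854.4027
Hawthornridge, 11 Jun – 23 Nov 2017: 166 days → £149,000 × 4.25% × 166/365 = £2,879.9863
Ashholm County, 24 Nov – 31 Dec 2017: 38 days → £149,000 × 1.95% × 38/365 = £302.4904
Total = £4,036.8795

£4,036.88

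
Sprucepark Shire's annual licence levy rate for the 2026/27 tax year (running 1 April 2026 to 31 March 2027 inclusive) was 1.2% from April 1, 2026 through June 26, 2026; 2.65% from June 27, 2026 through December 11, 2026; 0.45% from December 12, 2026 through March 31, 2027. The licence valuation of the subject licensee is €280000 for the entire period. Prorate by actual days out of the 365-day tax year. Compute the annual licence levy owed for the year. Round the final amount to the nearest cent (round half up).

€4595.84

April 1 – June 26, 2026: 87 days at 1.2% → €280000 × 1.2% × 87/365 = €800.8767
June 27 – December 11, 2026: 168 days at 2.65% → €280000 × 2.65% × 168/365 = €3415.2329
December 12, 2026 – March 31, 2027: 110 days at 0.45% → €280000 × 0.45% × 110/365 = €379.7260
Total = €4595.8356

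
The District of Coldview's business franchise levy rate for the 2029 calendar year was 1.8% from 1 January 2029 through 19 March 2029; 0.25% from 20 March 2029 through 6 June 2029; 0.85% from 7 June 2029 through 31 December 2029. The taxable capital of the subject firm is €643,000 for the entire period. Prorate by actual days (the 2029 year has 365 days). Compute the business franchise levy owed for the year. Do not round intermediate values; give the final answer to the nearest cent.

1 January – 19 March 2029: 78 days at 1.8% → €643,000 × 1.8% × 78/365 = €2,473.3479
20 March – 6 June 2029: 79 days at 0.25% → €643,000 × 0.25% × 79/365 = €347.9247
7 June – 31 December 2029: 208 days at 0.85% → €643,000 × 0.85% × 208/365 = €3,114.5863
Total = €5,935.8589

€5,935.86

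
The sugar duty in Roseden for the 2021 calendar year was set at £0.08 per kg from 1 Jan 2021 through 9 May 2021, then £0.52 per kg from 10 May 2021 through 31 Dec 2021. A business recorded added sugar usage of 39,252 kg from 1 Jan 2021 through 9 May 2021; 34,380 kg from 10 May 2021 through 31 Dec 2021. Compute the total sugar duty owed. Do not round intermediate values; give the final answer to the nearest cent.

£21,017.76

1 Jan – 9 May 2021: 39,252 kg at £0.08/kg → £3,140.16
10 May – 31 Dec 2021: 34,380 kg at £0.52/kg → £17,877.60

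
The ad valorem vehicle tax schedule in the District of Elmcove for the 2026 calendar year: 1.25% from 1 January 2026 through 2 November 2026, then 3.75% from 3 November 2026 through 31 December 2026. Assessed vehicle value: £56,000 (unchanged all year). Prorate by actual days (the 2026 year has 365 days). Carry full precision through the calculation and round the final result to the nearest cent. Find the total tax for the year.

1 January – 2 November 2026: 306 days at 1.25% → £56,000 × 1.25% × 306/365 = £586.8493
3 November – 31 December 2026: 59 days at 3.75% → £56,000 × 3.75% × 59/365 = £339.4521
Total = £926.3014

£926.30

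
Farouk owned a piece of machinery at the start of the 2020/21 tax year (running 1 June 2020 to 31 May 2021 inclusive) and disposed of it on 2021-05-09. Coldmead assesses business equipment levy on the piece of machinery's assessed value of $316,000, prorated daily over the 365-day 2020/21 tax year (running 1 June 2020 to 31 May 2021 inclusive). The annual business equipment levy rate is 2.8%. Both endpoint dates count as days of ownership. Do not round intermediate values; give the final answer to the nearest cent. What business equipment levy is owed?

Days held (2020-06-01 to 2021-05-09): 343 out of 365
Tax = $316,000 × 2.8% × 343/365 = $8,314.6959

$8,314.70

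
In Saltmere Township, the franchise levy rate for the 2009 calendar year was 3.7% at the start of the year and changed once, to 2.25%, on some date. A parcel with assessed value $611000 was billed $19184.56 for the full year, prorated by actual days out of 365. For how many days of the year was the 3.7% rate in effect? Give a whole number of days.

Let d = days at the first rate; then 365 − d days at the second rate.
$611000 × [3.7%·d + 2.25%·(365−d)] / 365 = $19184.56
Solving gives d = 224, so the new rate took effect on August 13, 2009.

224 days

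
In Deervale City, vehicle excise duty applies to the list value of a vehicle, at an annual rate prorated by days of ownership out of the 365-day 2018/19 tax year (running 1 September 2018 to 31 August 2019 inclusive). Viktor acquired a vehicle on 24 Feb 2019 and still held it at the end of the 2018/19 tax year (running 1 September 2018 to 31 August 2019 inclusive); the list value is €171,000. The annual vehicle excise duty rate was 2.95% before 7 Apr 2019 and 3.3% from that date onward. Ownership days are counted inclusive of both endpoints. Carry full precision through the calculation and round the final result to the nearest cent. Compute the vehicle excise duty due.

24 Feb – 6 Apr 2019: 42 days at 2.95% → €171,000 × 2.95% × 42/365 = €580.4630
7 Apr – 31 Aug 2019: 147 days at 3.3% → €171,000 × 3.3% × 147/365 = €2,272.6603
Total = €2,853.1233

€2,853.12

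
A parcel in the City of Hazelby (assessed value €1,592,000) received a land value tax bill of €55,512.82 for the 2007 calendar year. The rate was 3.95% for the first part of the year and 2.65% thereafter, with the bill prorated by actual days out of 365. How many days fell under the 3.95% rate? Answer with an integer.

Let d = days at the first rate; then 365 − d days at the second rate.
€1,592,000 × [3.95%·d + 2.65%·(365−d)] / 365 = €55,512.82
Solving gives d = 235, so the new rate took effect on 24 August 2007.

235 days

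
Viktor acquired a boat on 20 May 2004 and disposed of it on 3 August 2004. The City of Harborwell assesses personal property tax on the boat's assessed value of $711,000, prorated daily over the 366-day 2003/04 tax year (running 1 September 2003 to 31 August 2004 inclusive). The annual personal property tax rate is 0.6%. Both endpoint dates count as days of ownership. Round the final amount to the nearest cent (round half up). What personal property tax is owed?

Days held (20 May – 3 August 2004): 76 out of 366
Tax = $711,000 × 0.6% × 76/366 = $885.8361

$885.84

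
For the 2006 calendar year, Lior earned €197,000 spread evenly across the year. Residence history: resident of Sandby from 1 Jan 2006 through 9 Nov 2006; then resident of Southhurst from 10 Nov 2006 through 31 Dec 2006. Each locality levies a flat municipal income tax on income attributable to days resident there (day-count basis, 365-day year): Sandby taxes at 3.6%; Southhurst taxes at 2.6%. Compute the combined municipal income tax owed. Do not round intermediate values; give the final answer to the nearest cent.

€6,811.34

Sandby, 1 Jan – 9 Nov 2006: 313 days → €197,000 × 3.6% × 313/365 = €6,081.6329
Southhurst, 10 Nov – 31 Dec 2006: 52 days → €197,000 × 2.6% × 52/365 = €729.7096
Total = €6,811.3425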